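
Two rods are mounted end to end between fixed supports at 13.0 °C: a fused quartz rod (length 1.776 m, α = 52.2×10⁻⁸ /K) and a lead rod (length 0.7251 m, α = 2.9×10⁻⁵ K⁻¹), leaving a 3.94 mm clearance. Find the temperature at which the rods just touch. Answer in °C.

T = 192 °C

Gap closes when ΔL₁ + ΔL₂ = 3.94 mm = 3.94×10⁻³ m
(α₁L₁ + α₂L₂)ΔT = g
α₁L₁ + α₂L₂ = 52.2×10⁻⁸×1.776 + 2.9×10⁻⁵×0.7251 = 2.1954972×10⁻⁵ m/K
ΔT = 3.94×10⁻³ / 2.1954972×10⁻⁵ = 179.46 K
T = 13.0 + 179.46 = 192.46 °C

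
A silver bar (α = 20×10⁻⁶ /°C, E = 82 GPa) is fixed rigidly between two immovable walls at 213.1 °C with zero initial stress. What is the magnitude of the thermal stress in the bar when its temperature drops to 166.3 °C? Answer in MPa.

Fully constrained: the free strain ε = αΔT is blocked, so σ = Eε = EαΔT.
|ΔT| = 46.8 K
σ = 82.0×10⁹ × 20×10⁻⁶ × 46.8 = 7.68×10⁷ Pa

σ = 76.8 MPa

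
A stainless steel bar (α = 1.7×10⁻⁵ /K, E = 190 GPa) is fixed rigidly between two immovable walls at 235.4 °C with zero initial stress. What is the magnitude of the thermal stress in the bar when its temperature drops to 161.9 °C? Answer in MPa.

Fully constrained: the free strain ε = αΔT is blocked, so σ = Eε = EαΔT.
|ΔT| = 73.5 K
σ = 190×10⁹ × 1.7×10⁻⁵ × 73.5 = 2.37×10⁸ Pa

σ = 237 MPa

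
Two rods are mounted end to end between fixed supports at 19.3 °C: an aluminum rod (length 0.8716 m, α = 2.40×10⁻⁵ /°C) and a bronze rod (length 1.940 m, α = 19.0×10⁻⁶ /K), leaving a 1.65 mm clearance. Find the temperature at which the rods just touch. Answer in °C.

T = 47.9 °C

α₁L₁ = 2.09184×10⁻⁵ m/K, α₂L₂ = 3.686×10⁻⁵ m/K → total 5.77784×10⁻⁵ m/K
ΔT = g/(α₁L₁+α₂L₂) = 1.65×10⁻³ / 5.77784×10⁻⁵ = 28.557 K
T = 19.3 + 28.557 = 47.857 °C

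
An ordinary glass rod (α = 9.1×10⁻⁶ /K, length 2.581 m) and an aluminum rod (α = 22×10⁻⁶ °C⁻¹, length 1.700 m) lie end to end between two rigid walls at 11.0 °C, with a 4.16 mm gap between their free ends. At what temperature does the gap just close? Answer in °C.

Gap closes when ΔL₁ + ΔL₂ = 4.16 mm = 4.16×10⁻³ m
(α₁L₁ + α₂L₂)ΔT = g
α₁L₁ + α₂L₂ = 9.1×10⁻⁶×2.581 + 22×10⁻⁶×1.700 = 6.08871×10⁻⁵ m/K
ΔT = 4.16×10⁻³ / 6.08871×10⁻⁵ = 68.323 K
T = 11.0 + 68.323 = 79.323 °C

T = 79.3 °C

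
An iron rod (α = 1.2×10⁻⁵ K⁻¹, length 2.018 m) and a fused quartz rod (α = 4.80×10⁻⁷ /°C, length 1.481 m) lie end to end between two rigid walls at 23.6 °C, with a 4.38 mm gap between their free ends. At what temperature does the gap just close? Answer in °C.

α₁L₁ = 2.4216×10⁻⁵ m/K, α₂L₂ = 7.1088×10⁻⁷ m/K → total 2.492688×10⁻⁵ m/K
ΔT = g/(α₁L₁+α₂L₂) = 4.38×10⁻³ / 2.492688×10⁻⁵ = 175.71 K
T = 23.6 + 175.71 = 199.31 °C

T = 199 °C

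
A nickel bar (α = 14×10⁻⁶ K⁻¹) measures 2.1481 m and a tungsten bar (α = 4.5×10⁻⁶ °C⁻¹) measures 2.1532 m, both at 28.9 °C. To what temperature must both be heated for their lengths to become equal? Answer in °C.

L₁(1 + α₁ΔT) = L₂(1 + α₂ΔT) ⇒ ΔT = (L₂ − L₁)/(α₁L₁ − α₂L₂)
L₂ − L₁ = 2.1532 − 2.1481 = 5.10×10⁻³ m
α₁L₁ − α₂L₂ = 14×10⁻⁶×2.1481 − 4.5×10⁻⁶×2.1532 = 2.0384×10⁻⁵ m/K
ΔT = 5.10×10⁻³ / 2.0384×10⁻⁵ = 250.196 K
T = 28.9 + 250.196 = 279.096 °C

T = 279.1 °C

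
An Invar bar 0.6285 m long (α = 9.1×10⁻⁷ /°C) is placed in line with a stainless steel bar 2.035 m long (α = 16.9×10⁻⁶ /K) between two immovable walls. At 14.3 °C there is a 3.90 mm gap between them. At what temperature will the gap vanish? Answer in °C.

α₁L₁ = 5.71935×10⁻⁷ m/K, α₂L₂ = 3.43915×10⁻⁵ m/K → total 3.4963435×10⁻⁵ m/K
ΔT = g/(α₁L₁+α₂L₂) = 3.90×10⁻³ / 3.4963435×10⁻⁵ = 111.55 K
T = 14.3 + 111.55 = 125.85 °C

T = 126 °C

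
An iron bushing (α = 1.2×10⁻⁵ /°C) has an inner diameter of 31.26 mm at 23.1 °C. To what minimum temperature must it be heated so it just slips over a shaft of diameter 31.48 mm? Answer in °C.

T = 610 °C

Required Δd = 31.48 − 31.26 = 0.22 mm
Δd = αd₀ΔT ⇒ ΔT = Δd/(αd₀) = 0.22 / (1.2×10⁻⁵ × 31.26) = 586.48 K
T_min = 23.1 + 586.48 = 609.58 °C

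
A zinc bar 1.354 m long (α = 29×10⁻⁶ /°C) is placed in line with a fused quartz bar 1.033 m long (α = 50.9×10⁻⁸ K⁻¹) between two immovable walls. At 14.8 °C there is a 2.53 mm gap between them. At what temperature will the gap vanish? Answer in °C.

Gap closes when ΔL₁ + ΔL₂ = 2.53 mm = 2.53×10⁻³ m
(α₁L₁ + α₂L₂)ΔT = g
α₁L₁ + α₂L₂ = 29×10⁻⁶×1.354 + 50.9×10⁻⁸×1.033 = 3.9791797×10⁻⁵ m/K
ΔT = 2.53×10⁻³ / 3.9791797×10⁻⁵ = 63.581 K
T = 14.8 + 63.581 = 78.381 °C

T = 78.4 °C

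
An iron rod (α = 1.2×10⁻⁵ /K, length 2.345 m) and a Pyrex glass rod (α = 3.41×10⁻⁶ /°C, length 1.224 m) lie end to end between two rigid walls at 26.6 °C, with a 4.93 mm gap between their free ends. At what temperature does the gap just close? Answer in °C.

T = 179 °C

Gap closes when ΔL₁ + ΔL₂ = 4.93 mm = 4.93×10⁻³ m
(α₁L₁ + α₂L₂)ΔT = g
α₁L₁ + α₂L₂ = 1.2×10⁻⁵×2.345 + 3.41×10⁻⁶×1.224 = 3.231384×10⁻⁵ m/K
ΔT = 4.93×10⁻³ / 3.231384×10⁻⁵ = 152.57 K
T = 26.6 + 152.57 = 179.17 °C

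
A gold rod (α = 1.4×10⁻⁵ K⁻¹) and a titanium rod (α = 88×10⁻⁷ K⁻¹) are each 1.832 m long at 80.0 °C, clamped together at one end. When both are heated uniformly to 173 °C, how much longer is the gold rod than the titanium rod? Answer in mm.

ΔT = 93.0 K
gold: ΔL = 1.4×10⁻⁵ × 1.832 m × 93.0 = 2.3853×10⁻³ m = 2.3853 mm
titanium: ΔL = 88×10⁻⁷ × 1.832 m × 93.0 = 1.4993×10⁻³ m = 1.4993 mm
difference = 2.3853 − 1.4993 = 0.8860 mm

0.886 mm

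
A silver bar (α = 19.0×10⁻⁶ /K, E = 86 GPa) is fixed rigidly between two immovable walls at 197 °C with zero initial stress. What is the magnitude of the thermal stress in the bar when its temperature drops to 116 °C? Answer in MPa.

Fully constrained: the free strain ε = αΔT is blocked, so σ = Eε = EαΔT.
|ΔT| = 81 K
σ = 86.0×10⁹ × 19.0×10⁻⁶ × 81 = 1.32×10⁸ Pa

σ = 132 MPa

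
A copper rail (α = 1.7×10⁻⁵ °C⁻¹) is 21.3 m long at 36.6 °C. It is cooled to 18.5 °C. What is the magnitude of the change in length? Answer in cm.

ΔL = 0.655 cm

|ΔT| = |18.5 − 36.6| = 18.1 K
ΔL = αL₀ΔT = (1.7×10⁻⁵)(21.3)(18.1) = 6.55×10⁻³ m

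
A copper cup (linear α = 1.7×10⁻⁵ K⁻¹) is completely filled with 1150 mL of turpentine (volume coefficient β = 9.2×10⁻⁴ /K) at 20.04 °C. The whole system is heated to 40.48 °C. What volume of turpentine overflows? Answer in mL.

20.4 mL

The cup also expands: β_container ≈ 3α = 5.1×10⁻⁵ /K
Net overflow = V₀(β_liq − 3α_cont)ΔT
β − 3α = 9.20×10⁻⁴ − 5.1×10⁻⁵ = 8.69×10⁻⁴ /K; ΔT = 20.44 K
ΔV = 1150 × 8.69×10⁻⁴ × 20.44 = 20.4 mL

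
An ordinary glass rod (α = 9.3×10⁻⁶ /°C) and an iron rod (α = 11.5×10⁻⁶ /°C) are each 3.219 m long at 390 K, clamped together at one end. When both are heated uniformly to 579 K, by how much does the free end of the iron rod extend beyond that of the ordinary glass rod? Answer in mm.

ΔT = 189 K
ordinary glass: ΔL = 9.3×10⁻⁶ × 3.219 m × 189 = 5.6580×10⁻³ m = 5.6580 mm
iron: ΔL = 11.5×10⁻⁶ × 3.219 m × 189 = 6.9965×10⁻³ m = 6.9965 mm
difference = 6.9965 − 5.6580 = 1.3385 mm

1.34 mm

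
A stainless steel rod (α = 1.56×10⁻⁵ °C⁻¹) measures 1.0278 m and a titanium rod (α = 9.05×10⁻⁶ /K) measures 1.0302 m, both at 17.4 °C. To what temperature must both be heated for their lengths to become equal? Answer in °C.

Equal length when α₁L₁ΔT − α₂L₂ΔT = L₂ − L₁ = 2.40×10⁻³ m
α₁L₁ = 1.603368×10⁻⁵, α₂L₂ = 9.32331×10⁻⁶ → Δ(αL) = 6.71037×10⁻⁶ m/K
ΔT = 2.40×10⁻³ / 6.71037×10⁻⁶ = 357.655 K, so T = 17.4 + 357.655 = 375.055 °C

T = 375.1 °C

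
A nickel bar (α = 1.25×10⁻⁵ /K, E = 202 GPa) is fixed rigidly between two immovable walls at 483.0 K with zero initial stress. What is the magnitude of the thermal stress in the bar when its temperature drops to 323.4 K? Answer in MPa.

Fully constrained: the free strain ε = αΔT is blocked, so σ = Eε = EαΔT.
|ΔT| = 159.6 K
σ = 202×10⁹ × 1.25×10⁻⁵ × 159.6 = 4.03×10⁸ Pa

σ = 403 MPa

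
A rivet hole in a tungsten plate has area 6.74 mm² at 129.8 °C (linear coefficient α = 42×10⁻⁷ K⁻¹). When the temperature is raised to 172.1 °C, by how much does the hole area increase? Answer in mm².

ΔA = 0.00239 mm²

Area coefficient ≈ 2α; |ΔT| = 42.3 K
ΔA = 2αA₀ΔT = 2(42×10⁻⁷)(6.74)(42.3) = 2.39×10⁻³ mm²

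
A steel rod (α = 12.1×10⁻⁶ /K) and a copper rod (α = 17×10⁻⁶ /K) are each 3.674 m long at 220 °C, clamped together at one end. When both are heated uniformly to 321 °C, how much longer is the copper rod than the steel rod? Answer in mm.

1.82 mm

ΔT = 101 K
steel: ΔL = 12.1×10⁻⁶ × 3.674 m × 101 = 4.4900×10⁻³ m = 4.4900 mm
copper: ΔL = 17×10⁻⁶ × 3.674 m × 101 = 6.3083×10⁻³ m = 6.3083 mm
difference = 6.3083 − 4.4900 = 1.8183 mm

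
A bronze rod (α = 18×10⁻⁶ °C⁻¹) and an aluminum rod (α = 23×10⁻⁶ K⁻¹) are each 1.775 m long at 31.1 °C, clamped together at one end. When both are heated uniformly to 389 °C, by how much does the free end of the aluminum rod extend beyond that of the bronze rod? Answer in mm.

ΔT = 357.9 K
bronze: ΔL = 18×10⁻⁶ × 1.775 m × 357.9 = 1.1435×10⁻² m = 11.435 mm
aluminum: ΔL = 23×10⁻⁶ × 1.775 m × 357.9 = 1.4611×10⁻² m = 14.611 mm
difference = 14.611 − 11.435 = 3.176 mm

3.18 mm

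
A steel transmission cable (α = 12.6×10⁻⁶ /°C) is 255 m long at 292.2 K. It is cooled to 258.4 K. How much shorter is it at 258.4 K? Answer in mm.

|ΔT| = |258.4 − 292.2| = 33.8 K
ΔL = αL₀ΔT = (12.6×10⁻⁶)(255)(33.8) = 1.09×10⁻¹ m

ΔL = 109 mm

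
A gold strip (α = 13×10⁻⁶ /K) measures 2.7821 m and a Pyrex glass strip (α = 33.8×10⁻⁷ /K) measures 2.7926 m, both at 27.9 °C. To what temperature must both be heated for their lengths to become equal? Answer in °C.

L₁(1 + α₁ΔT) = L₂(1 + α₂ΔT) ⇒ ΔT = (L₂ − L₁)/(α₁L₁ − α₂L₂)
L₂ − L₁ = 2.7926 − 2.7821 = 1.05×10⁻² m
α₁L₁ − α₂L₂ = 13×10⁻⁶×2.7821 − 33.8×10⁻⁷×2.7926 = 2.6728312×10⁻⁵ m/K
ΔT = 1.05×10⁻² / 2.6728312×10⁻⁵ = 392.842 K
T = 27.9 + 392.842 = 420.742 °C

T = 420.7 °C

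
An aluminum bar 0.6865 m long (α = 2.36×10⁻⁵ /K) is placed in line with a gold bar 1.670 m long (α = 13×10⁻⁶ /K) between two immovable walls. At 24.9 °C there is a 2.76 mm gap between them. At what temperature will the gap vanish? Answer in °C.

Gap closes when ΔL₁ + ΔL₂ = 2.76 mm = 2.76×10⁻³ m
(α₁L₁ + α₂L₂)ΔT = g
α₁L₁ + α₂L₂ = 2.36×10⁻⁵×0.6865 + 13×10⁻⁶×1.670 = 3.79114×10⁻⁵ m/K
ΔT = 2.76×10⁻³ / 3.79114×10⁻⁵ = 72.801 K
T = 24.9 + 72.801 = 97.701 °C

T = 97.7 °C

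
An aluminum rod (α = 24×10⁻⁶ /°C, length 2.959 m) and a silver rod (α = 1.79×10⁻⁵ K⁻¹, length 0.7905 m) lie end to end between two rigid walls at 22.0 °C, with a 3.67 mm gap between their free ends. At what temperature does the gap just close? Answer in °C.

α₁L₁ = 7.1016×10⁻⁵ m/K, α₂L₂ = 1.414995×10⁻⁵ m/K → total 8.516595×10⁻⁵ m/K
ΔT = g/(α₁L₁+α₂L₂) = 3.67×10⁻³ / 8.516595×10⁻⁵ = 43.092 K
T = 22.0 + 43.092 = 65.092 °C

T = 65.1 °C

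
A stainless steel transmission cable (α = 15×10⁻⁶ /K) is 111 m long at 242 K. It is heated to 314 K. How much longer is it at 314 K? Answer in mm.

|ΔT| = |314 − 242| = 72 K
ΔL = αL₀ΔT = (15×10⁻⁶)(111)(72) = 1.20×10⁻¹ m

ΔL = 120 mm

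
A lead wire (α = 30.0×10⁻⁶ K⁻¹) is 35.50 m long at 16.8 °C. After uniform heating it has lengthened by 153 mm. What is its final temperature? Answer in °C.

ΔL = αL₀ΔT ⇒ ΔT = ΔL / (αL₀)
ΔT = 153×10⁻³ m / (30.0×10⁻⁶ × 35.50 m) = 143.66 K
T = 16.8 + 143.66 = 160.46 °C

T = 160 °C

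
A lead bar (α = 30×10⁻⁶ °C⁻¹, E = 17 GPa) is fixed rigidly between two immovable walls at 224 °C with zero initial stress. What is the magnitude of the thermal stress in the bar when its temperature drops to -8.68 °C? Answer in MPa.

σ = 119 MPa

Fully constrained: the free strain ε = αΔT is blocked, so σ = Eε = EαΔT.
|ΔT| = 232.68 K
σ = 17.0×10⁹ × 30×10⁻⁶ × 232.68 = 1.19×10⁸ Pa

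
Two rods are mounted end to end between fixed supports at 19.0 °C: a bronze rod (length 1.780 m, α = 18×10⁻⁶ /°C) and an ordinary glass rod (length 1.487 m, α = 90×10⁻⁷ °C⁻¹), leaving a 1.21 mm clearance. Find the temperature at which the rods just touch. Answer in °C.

Gap closes when ΔL₁ + ΔL₂ = 1.21 mm = 1.21×10⁻³ m
(α₁L₁ + α₂L₂)ΔT = g
α₁L₁ + α₂L₂ = 18×10⁻⁶×1.780 + 90×10⁻⁷×1.487 = 4.5423×10⁻⁵ m/K
ΔT = 1.21×10⁻³ / 4.5423×10⁻⁵ = 26.638 K
T = 19.0 + 26.638 = 45.638 °C

T = 45.6 °C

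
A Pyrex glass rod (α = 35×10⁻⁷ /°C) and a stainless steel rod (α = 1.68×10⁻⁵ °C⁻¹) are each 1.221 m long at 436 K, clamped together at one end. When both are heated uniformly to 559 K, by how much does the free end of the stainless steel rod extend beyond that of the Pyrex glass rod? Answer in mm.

ΔT = 123 K
Pyrex glass: ΔL = 35×10⁻⁷ × 1.221 m × 123 = 5.2564×10⁻⁴ m = 0.52564 mm
stainless steel: ΔL = 1.68×10⁻⁵ × 1.221 m × 123 = 2.5231×10⁻³ m = 2.5231 mm
difference = 2.5231 − 0.52564 = 1.99746 mm

2.00 mm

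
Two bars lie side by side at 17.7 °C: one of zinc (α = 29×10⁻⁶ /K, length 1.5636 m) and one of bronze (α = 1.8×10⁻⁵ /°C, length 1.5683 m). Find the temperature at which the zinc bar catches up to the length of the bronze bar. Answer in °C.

T = 292.3 °C

Equal length when α₁L₁ΔT − α₂L₂ΔT = L₂ − L₁ = 4.70×10⁻³ m
α₁L₁ = 4.53444×10⁻⁵, α₂L₂ = 2.82294×10⁻⁵ → Δ(αL) = 1.7115×10⁻⁵ m/K
ΔT = 4.70×10⁻³ / 1.7115×10⁻⁵ = 274.613 K, so T = 17.7 + 274.613 = 292.313 °C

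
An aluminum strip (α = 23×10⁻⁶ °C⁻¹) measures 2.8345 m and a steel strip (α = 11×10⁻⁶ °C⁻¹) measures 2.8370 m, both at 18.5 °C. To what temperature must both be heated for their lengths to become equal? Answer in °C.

Equal length when α₁L₁ΔT − α₂L₂ΔT = L₂ − L₁ = 2.50×10⁻³ m
α₁L₁ = 6.51935×10⁻⁵, α₂L₂ = 3.1207×10⁻⁵ → Δ(αL) = 3.39865×10⁻⁵ m/K
ΔT = 2.50×10⁻³ / 3.39865×10⁻⁵ = 73.5586 K, so T = 18.5 + 73.5586 = 92.0586 °C

T = 92.06 °C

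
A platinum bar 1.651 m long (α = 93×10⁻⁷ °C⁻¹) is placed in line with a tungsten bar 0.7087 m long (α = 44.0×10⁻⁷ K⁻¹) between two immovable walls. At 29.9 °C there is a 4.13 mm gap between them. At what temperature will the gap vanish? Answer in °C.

Gap closes when ΔL₁ + ΔL₂ = 4.13 mm = 4.13×10⁻³ m
(α₁L₁ + α₂L₂)ΔT = g
α₁L₁ + α₂L₂ = 93×10⁻⁷×1.651 + 44.0×10⁻⁷×0.7087 = 1.847258×10⁻⁵ m/K
ΔT = 4.13×10⁻³ / 1.847258×10⁻⁵ = 223.57 K
T = 29.9 + 223.57 = 253.47 °C

T = 253 °C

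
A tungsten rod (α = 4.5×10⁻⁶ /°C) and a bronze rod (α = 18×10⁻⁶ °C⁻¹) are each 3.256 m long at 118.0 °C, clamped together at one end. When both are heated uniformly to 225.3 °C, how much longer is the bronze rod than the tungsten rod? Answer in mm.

4.72 mm

ΔT = 107.3 K
tungsten: ΔL = 4.5×10⁻⁶ × 3.256 m × 107.3 = 1.5722×10⁻³ m = 1.5722 mm
bronze: ΔL = 18×10⁻⁶ × 3.256 m × 107.3 = 6.2886×10⁻³ m = 6.2886 mm
difference = 6.2886 − 1.5722 = 4.7164 mm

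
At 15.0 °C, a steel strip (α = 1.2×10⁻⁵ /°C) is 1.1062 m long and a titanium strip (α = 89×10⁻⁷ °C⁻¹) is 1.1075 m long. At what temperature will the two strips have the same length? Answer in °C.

T = 395.4 °C

L₁(1 + α₁ΔT) = L₂(1 + α₂ΔT) ⇒ ΔT = (L₂ − L₁)/(α₁L₁ − α₂L₂)
L₂ − L₁ = 1.1075 − 1.1062 = 1.30×10⁻³ m
α₁L₁ − α₂L₂ = 1.2×10⁻⁵×1.1062 − 89×10⁻⁷×1.1075 = 3.41765×10⁻⁶ m/K
ΔT = 1.30×10⁻³ / 3.41765×10⁻⁶ = 380.378 K
T = 15.0 + 380.378 = 395.378 °C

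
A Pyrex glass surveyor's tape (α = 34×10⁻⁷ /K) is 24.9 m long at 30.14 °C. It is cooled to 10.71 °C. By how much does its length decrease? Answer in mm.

ΔL = 1.64 mm

|ΔT| = |10.71 − 30.14| = 19.43 K
ΔL = αL₀ΔT = (34×10⁻⁷)(24.9)(19.43) = 1.64×10⁻³ m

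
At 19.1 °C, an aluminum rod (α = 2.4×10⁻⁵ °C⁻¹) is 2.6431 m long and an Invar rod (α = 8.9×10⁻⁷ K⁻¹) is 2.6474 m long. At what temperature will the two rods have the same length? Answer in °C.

T = 89.50 °C

Equal length when α₁L₁ΔT − α₂L₂ΔT = L₂ − L₁ = 4.30×10⁻³ m
α₁L₁ = 6.34344×10⁻⁵, α₂L₂ = 2.356186×10⁻⁶ → Δ(αL) = 6.1078214×10⁻⁵ m/K
ΔT = 4.30×10⁻³ / 6.1078214×10⁻⁵ = 70.4015 K, so T = 19.1 + 70.4015 = 89.5015 °C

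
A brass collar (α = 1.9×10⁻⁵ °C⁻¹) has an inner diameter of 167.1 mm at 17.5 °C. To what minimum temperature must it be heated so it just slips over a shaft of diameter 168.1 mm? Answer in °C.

T = 332 °C

Required Δd = 168.1 − 167.1 = 1.0 mm
Δd = αd₀ΔT ⇒ ΔT = Δd/(αd₀) = 1.0 / (1.9×10⁻⁵ × 167.1) = 314.97 K
T_min = 17.5 + 314.97 = 332.47 °C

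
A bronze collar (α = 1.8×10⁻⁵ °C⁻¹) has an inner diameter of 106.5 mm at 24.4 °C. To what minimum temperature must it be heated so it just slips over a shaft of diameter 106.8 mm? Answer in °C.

T = 181 °C

Required Δd = 106.8 − 106.5 = 0.3 mm
Δd = αd₀ΔT ⇒ ΔT = Δd/(αd₀) = 0.3 / (1.8×10⁻⁵ × 106.5) = 156.49 K
T_min = 24.4 + 156.49 = 180.89 °C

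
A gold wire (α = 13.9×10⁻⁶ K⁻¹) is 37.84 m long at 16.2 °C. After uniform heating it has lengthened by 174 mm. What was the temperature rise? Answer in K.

ΔL = αL₀ΔT ⇒ ΔT = ΔL / (αL₀)
ΔT = 174×10⁻³ m / (13.9×10⁻⁶ × 37.84 m) = 330.81 K

ΔT = 331 K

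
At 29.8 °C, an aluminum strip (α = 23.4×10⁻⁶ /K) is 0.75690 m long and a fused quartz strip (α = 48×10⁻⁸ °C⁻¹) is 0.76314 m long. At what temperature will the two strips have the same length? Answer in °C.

T = 389.6 °C

L₁(1 + α₁ΔT) = L₂(1 + α₂ΔT) ⇒ ΔT = (L₂ − L₁)/(α₁L₁ − α₂L₂)
L₂ − L₁ = 0.76314 − 0.75690 = 6.24×10⁻³ m
α₁L₁ − α₂L₂ = 23.4×10⁻⁶×0.75690 − 48×10⁻⁸×0.76314 = 1.73451528×10⁻⁵ m/K
ΔT = 6.24×10⁻³ / 1.73451528×10⁻⁵ = 359.755 K
T = 29.8 + 359.755 = 389.555 °C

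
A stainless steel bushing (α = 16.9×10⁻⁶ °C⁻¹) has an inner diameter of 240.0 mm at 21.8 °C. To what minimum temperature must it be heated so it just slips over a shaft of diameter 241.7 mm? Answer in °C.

T = 441 °C

Required Δd = 241.7 − 240.0 = 1.7 mm
Δd = αd₀ΔT ⇒ ΔT = Δd/(αd₀) = 1.7 / (16.9×10⁻⁶ × 240.0) = 419.13 K
T_min = 21.8 + 419.13 = 440.93 °C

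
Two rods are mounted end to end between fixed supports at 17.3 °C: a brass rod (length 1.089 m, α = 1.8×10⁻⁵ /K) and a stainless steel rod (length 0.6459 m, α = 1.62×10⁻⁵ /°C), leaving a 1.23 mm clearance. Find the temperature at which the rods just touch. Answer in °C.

Gap closes when ΔL₁ + ΔL₂ = 1.23 mm = 1.23×10⁻³ m
(α₁L₁ + α₂L₂)ΔT = g
α₁L₁ + α₂L₂ = 1.8×10⁻⁵×1.089 + 1.62×10⁻⁵×0.6459 = 3.006558×10⁻⁵ m/K
ΔT = 1.23×10⁻³ / 3.006558×10⁻⁵ = 40.911 K
T = 17.3 + 40.911 = 58.211 °C

T = 58.2 °C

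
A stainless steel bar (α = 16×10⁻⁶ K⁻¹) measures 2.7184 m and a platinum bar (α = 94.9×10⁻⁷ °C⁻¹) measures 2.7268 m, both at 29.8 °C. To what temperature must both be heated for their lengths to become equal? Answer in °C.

Equal length when α₁L₁ΔT − α₂L₂ΔT = L₂ − L₁ = 8.40×10⁻³ m
α₁L₁ = 4.34944×10⁻⁵, α₂L₂ = 2.5877332×10⁻⁵ → Δ(αL) = 1.7617068×10⁻⁵ m/K
ΔT = 8.40×10⁻³ / 1.7617068×10⁻⁵ = 476.810 K, so T = 29.8 + 476.810 = 506.610 °C

T = 506.6 °C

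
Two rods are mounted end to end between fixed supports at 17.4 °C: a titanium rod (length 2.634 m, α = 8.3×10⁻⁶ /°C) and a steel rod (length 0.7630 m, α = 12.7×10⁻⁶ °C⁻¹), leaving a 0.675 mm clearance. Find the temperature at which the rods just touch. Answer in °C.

α₁L₁ = 2.18622×10⁻⁵ m/K, α₂L₂ = 9.6901×10⁻⁶ m/K → total 3.15523×10⁻⁵ m/K
ΔT = g/(α₁L₁+α₂L₂) = 6.75×10⁻⁴ / 3.15523×10⁻⁵ = 21.393 K
T = 17.4 + 21.393 = 38.793 °C

T = 38.8 °C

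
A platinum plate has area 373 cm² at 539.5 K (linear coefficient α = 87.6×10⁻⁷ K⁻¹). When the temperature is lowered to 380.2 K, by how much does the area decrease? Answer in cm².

Area coefficient ≈ 2α; |ΔT| = 159.3 K
ΔA = 2αA₀ΔT = 2(87.6×10⁻⁷)(373)(159.3) = 1.04 cm²

ΔA = 1.04 cm²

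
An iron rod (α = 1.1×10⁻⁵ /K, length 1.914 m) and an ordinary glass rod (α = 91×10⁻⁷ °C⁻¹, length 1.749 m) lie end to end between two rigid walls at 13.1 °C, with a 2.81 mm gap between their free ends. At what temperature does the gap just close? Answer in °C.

α₁L₁ = 2.1054×10⁻⁵ m/K, α₂L₂ = 1.59159×10⁻⁵ m/K → total 3.69699×10⁻⁵ m/K
ΔT = g/(α₁L₁+α₂L₂) = 2.81×10⁻³ / 3.69699×10⁻⁵ = 76.008 K
T = 13.1 + 76.008 = 89.108 °C

T = 89.1 °C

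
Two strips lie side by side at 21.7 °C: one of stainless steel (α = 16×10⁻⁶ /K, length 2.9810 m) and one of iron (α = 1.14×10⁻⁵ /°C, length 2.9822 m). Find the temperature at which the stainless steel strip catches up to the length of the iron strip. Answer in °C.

L₁(1 + α₁ΔT) = L₂(1 + α₂ΔT) ⇒ ΔT = (L₂ − L₁)/(α₁L₁ − α₂L₂)
L₂ − L₁ = 2.9822 − 2.9810 = 1.20×10⁻³ m
α₁L₁ − α₂L₂ = 16×10⁻⁶×2.9810 − 1.14×10⁻⁵×2.9822 = 1.369892×10⁻⁵ m/K
ΔT = 1.20×10⁻³ / 1.369892×10⁻⁵ = 87.598 K
T = 21.7 + 87.598 = 109.298 °C

T = 109.3 °C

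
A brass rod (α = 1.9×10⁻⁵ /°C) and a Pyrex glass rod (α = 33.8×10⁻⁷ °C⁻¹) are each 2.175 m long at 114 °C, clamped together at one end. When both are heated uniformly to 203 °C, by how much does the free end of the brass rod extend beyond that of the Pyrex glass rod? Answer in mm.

3.02 mm

ΔT = 89 K
brass: ΔL = 1.9×10⁻⁵ × 2.175 m × 89 = 3.6779×10⁻³ m = 3.6779 mm
Pyrex glass: ΔL = 33.8×10⁻⁷ × 2.175 m × 89 = 6.5428×10⁻⁴ m = 0.65428 mm
difference = 3.6779 − 0.65428 = 3.02362 mm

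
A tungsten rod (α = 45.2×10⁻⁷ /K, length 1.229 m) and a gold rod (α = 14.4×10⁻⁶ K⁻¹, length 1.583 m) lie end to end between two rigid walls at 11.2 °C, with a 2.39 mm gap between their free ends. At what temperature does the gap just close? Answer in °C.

T = 95.5 °C

α₁L₁ = 5.55508×10⁻⁶ m/K, α₂L₂ = 2.27952×10⁻⁵ m/K → total 2.835028×10⁻⁵ m/K
ΔT = g/(α₁L₁+α₂L₂) = 2.39×10⁻³ / 2.835028×10⁻⁵ = 84.303 K
T = 11.2 + 84.303 = 95.503 °C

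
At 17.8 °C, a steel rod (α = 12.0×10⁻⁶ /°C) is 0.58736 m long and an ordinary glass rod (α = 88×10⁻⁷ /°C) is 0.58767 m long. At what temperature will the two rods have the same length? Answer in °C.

Equal length when α₁L₁ΔT − α₂L₂ΔT = L₂ − L₁ = 3.10×10⁻⁴ m
α₁L₁ = 7.04832×10⁻⁶, α₂L₂ = 5.171496×10⁻⁶ → Δ(αL) = 1.876824×10⁻⁶ m/K
ΔT = 3.10×10⁻⁴ / 1.876824×10⁻⁶ = 165.173 K, so T = 17.8 + 165.173 = 182.973 °C

T = 183.0 °C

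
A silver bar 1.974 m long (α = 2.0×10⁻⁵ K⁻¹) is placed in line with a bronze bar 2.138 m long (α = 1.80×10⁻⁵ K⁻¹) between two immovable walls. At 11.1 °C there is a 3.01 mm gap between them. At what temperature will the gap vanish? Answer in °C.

T = 49.7 °C

α₁L₁ = 3.948×10⁻⁵ m/K, α₂L₂ = 3.8484×10⁻⁵ m/K → total 7.7964×10⁻⁵ m/K
ΔT = g/(α₁L₁+α₂L₂) = 3.01×10⁻³ / 7.7964×10⁻⁵ = 38.608 K
T = 11.1 + 38.608 = 49.708 °C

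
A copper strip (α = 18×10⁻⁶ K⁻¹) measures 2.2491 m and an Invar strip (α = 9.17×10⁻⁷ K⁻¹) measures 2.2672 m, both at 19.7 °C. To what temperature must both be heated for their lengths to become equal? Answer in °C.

Equal length when α₁L₁ΔT − α₂L₂ΔT = L₂ − L₁ = 1.81×10⁻² m
α₁L₁ = 4.04838×10⁻⁵, α₂L₂ = 2.0790224×10⁻⁶ → Δ(αL) = 3.84047776×10⁻⁵ m/K
ΔT = 1.81×10⁻² / 3.84047776×10⁻⁵ = 471.296 K, so T = 19.7 + 471.296 = 490.996 °C

T = 491.0 °C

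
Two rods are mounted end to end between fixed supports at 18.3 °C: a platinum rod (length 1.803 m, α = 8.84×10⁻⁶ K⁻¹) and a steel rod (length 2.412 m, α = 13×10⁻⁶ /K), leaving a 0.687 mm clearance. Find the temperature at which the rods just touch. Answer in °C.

T = 32.8 °C

Gap closes when ΔL₁ + ΔL₂ = 0.687 mm = 6.87×10⁻⁴ m
(α₁L₁ + α₂L₂)ΔT = g
α₁L₁ + α₂L₂ = 8.84×10⁻⁶×1.803 + 13×10⁻⁶×2.412 = 4.729452×10⁻⁵ m/K
ΔT = 6.87×10⁻⁴ / 4.729452×10⁻⁵ = 14.526 K
T = 18.3 + 14.526 = 32.826 °C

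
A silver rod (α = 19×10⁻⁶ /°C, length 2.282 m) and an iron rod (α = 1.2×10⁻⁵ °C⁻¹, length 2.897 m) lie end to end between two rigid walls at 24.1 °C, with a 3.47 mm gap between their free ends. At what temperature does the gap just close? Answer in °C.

α₁L₁ = 4.3358×10⁻⁵ m/K, α₂L₂ = 3.4764×10⁻⁵ m/K → total 7.8122×10⁻⁵ m/K
ΔT = g/(α₁L₁+α₂L₂) = 3.47×10⁻³ / 7.8122×10⁻⁵ = 44.418 K
T = 24.1 + 44.418 = 68.518 °C

T = 68.5 °C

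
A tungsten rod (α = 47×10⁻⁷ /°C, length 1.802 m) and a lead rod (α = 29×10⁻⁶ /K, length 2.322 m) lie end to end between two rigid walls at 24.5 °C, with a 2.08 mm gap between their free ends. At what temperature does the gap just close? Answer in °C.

Gap closes when ΔL₁ + ΔL₂ = 2.08 mm = 2.08×10⁻³ m
(α₁L₁ + α₂L₂)ΔT = g
α₁L₁ + α₂L₂ = 47×10⁻⁷×1.802 + 29×10⁻⁶×2.322 = 7.58074×10⁻⁵ m/K
ΔT = 2.08×10⁻³ / 7.58074×10⁻⁵ = 27.438 K
T = 24.5 + 27.438 = 51.938 °C

T = 51.9 °C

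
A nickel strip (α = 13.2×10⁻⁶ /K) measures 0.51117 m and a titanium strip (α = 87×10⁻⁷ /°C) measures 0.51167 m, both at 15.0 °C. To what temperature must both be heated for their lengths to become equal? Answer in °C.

T = 232.8 °C

Equal length when α₁L₁ΔT − α₂L₂ΔT = L₂ − L₁ = 5.00×10⁻⁴ m
α₁L₁ = 6.747444×10⁻⁶, α₂L₂ = 4.451529×10⁻⁶ → Δ(αL) = 2.295915×10⁻⁶ m/K
ΔT = 5.00×10⁻⁴ / 2.295915×10⁻⁶ = 217.778 K, so T = 15.0 + 217.778 = 232.778 °C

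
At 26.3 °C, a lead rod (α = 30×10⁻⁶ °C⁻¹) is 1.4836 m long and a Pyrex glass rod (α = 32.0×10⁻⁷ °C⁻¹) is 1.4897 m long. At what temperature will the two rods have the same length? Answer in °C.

Equal length when α₁L₁ΔT − α₂L₂ΔT = L₂ − L₁ = 6.10×10⁻³ m
α₁L₁ = 4.4508×10⁻⁵, α₂L₂ = 4.76704×10⁻⁶ → Δ(αL) = 3.974096×10⁻⁵ m/K
ΔT = 6.10×10⁻³ / 3.974096×10⁻⁵ = 153.494 K, so T = 26.3 + 153.494 = 179.794 °C

T = 179.8 °C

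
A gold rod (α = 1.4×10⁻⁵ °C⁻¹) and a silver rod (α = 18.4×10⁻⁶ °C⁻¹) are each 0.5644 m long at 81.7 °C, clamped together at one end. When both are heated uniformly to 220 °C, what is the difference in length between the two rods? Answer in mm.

0.343 mm

ΔT = 138.3 K
gold: ΔL = 1.4×10⁻⁵ × 0.5644 m × 138.3 = 1.0928×10⁻³ m = 1.0928 mm
silver: ΔL = 18.4×10⁻⁶ × 0.5644 m × 138.3 = 1.4362×10⁻³ m = 1.4362 mm
difference = 1.4362 − 1.0928 = 0.3434 mm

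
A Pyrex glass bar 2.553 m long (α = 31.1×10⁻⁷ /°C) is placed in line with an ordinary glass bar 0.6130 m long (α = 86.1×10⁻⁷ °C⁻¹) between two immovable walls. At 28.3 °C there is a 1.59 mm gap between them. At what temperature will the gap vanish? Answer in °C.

T = 149 °C

α₁L₁ = 7.93983×10⁻⁶ m/K, α₂L₂ = 5.27793×10⁻⁶ m/K → total 1.321776×10⁻⁵ m/K
ΔT = g/(α₁L₁+α₂L₂) = 1.59×10⁻³ / 1.321776×10⁻⁵ = 120.29 K
T = 28.3 + 120.29 = 148.59 °C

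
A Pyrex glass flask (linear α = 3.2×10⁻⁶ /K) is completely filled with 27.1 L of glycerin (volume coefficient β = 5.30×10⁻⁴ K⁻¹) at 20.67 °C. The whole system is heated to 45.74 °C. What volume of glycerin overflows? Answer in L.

0.354 L

The flask also expands: β_container ≈ 3α = 9.6×10⁻⁶ /K
Net overflow = V₀(β_liq − 3α_cont)ΔT
β − 3α = 5.30×10⁻⁴ − 9.6×10⁻⁶ = 5.204×10⁻⁴ /K; ΔT = 25.07 K
ΔV = 27.1 × 5.204×10⁻⁴ × 25.07 = 0.354 L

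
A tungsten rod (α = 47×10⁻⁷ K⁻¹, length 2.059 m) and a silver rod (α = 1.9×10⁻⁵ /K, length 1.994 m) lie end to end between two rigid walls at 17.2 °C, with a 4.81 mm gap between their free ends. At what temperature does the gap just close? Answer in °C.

T = 118 °C

Gap closes when ΔL₁ + ΔL₂ = 4.81 mm = 4.81×10⁻³ m
(α₁L₁ + α₂L₂)ΔT = g
α₁L₁ + α₂L₂ = 47×10⁻⁷×2.059 + 1.9×10⁻⁵×1.994 = 4.75633×10⁻⁵ m/K
ΔT = 4.81×10⁻³ / 4.75633×10⁻⁵ = 101.13 K
T = 17.2 + 101.13 = 118.33 °C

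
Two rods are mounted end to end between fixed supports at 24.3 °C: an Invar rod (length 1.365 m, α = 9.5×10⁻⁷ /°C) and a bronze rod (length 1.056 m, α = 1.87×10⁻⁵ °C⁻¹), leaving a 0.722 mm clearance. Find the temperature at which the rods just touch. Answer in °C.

Gap closes when ΔL₁ + ΔL₂ = 0.722 mm = 7.22×10⁻⁴ m
(α₁L₁ + α₂L₂)ΔT = g
α₁L₁ + α₂L₂ = 9.5×10⁻⁷×1.365 + 1.87×10⁻⁵×1.056 = 2.104395×10⁻⁵ m/K
ΔT = 7.22×10⁻⁴ / 2.104395×10⁻⁵ = 34.309 K
T = 24.3 + 34.309 = 58.609 °C

T = 58.6 °C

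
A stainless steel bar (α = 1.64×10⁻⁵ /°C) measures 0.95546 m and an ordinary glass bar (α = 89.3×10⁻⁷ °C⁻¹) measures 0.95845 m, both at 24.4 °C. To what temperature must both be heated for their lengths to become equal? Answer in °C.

L₁(1 + α₁ΔT) = L₂(1 + α₂ΔT) ⇒ ΔT = (L₂ − L₁)/(α₁L₁ − α₂L₂)
L₂ − L₁ = 0.95845 − 0.95546 = 2.99×10⁻³ m
α₁L₁ − α₂L₂ = 1.64×10⁻⁵×0.95546 − 89.3×10⁻⁷×0.95845 = 7.1105855×10⁻⁶ m/K
ΔT = 2.99×10⁻³ / 7.1105855×10⁻⁶ = 420.500 K
T = 24.4 + 420.500 = 444.900 °C

T = 444.9 °C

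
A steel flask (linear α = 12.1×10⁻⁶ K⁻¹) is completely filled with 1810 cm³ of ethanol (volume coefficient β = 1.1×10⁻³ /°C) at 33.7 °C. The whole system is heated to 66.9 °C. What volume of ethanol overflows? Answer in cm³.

63.9 cm³

The flask also expands: β_container ≈ 3α = 3.63×10⁻⁵ /K
Net overflow = V₀(β_liq − 3α_cont)ΔT
β − 3α = 1.10×10⁻³ − 3.63×10⁻⁵ = 1.0637×10⁻³ /K; ΔT = 33.2 K
ΔV = 1810 × 1.0637×10⁻³ × 33.2 = 63.9 cm³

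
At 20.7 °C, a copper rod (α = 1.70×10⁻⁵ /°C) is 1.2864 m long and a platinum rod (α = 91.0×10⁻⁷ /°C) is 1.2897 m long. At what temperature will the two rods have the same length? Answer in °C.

Equal length when α₁L₁ΔT − α₂L₂ΔT = L₂ − L₁ = 3.30×10⁻³ m
α₁L₁ = 2.18688×10⁻⁵, α₂L₂ = 1.173627×10⁻⁵ → Δ(αL) = 1.013253×10⁻⁵ m/K
ΔT = 3.30×10⁻³ / 1.013253×10⁻⁵ = 325.684 K, so T = 20.7 + 325.684 = 346.384 °C

T = 346.4 °C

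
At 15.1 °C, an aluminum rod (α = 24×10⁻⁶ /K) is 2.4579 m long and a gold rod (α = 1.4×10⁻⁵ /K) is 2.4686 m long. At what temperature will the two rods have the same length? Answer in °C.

Equal length when α₁L₁ΔT − α₂L₂ΔT = L₂ − L₁ = 1.07×10⁻² m
α₁L₁ = 5.89896×10⁻⁵, α₂L₂ = 3.45604×10⁻⁵ → Δ(αL) = 2.44292×10⁻⁵ m/K
ΔT = 1.07×10⁻² / 2.44292×10⁻⁵ = 438.000 K, so T = 15.1 + 438.000 = 453.100 °C

T = 453.1 °C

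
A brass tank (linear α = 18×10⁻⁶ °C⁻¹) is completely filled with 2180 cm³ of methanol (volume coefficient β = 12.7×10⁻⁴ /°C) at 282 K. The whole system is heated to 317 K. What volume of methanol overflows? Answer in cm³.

92.8 cm³

The tank also expands: β_container ≈ 3α = 5.4×10⁻⁵ /K
Net overflow = V₀(β_liq − 3α_cont)ΔT
β − 3α = 1.27×10⁻³ − 5.4×10⁻⁵ = 1.216×10⁻³ /K; ΔT = 35 K
ΔV = 2180 × 1.216×10⁻³ × 35 = 92.8 cm³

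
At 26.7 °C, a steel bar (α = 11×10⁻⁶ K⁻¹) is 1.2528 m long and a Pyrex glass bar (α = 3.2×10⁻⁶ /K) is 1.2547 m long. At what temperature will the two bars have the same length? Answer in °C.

T = 221.3 °C

L₁(1 + α₁ΔT) = L₂(1 + α₂ΔT) ⇒ ΔT = (L₂ − L₁)/(α₁L₁ − α₂L₂)
L₂ − L₁ = 1.2547 − 1.2528 = 1.90×10⁻³ m
α₁L₁ − α₂L₂ = 11×10⁻⁶×1.2528 − 3.2×10⁻⁶×1.2547 = 9.76576×10⁻⁶ m/K
ΔT = 1.90×10⁻³ / 9.76576×10⁻⁶ = 194.557 K
T = 26.7 + 194.557 = 221.257 °C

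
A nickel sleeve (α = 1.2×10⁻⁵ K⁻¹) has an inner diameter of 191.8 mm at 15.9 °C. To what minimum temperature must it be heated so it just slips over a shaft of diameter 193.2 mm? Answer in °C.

Required Δd = 193.2 − 191.8 = 1.4 mm
Δd = αd₀ΔT ⇒ ΔT = Δd/(αd₀) = 1.4 / (1.2×10⁻⁵ × 191.8) = 608.27 K
T_min = 15.9 + 608.27 = 624.17 °C

T = 624 °C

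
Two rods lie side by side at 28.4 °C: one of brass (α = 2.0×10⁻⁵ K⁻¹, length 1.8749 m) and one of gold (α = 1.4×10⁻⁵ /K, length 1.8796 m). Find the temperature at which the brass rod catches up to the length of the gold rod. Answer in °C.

Equal length when α₁L₁ΔT − α₂L₂ΔT = L₂ − L₁ = 4.70×10⁻³ m
α₁L₁ = 3.7498×10⁻⁵, α₂L₂ = 2.63144×10⁻⁵ → Δ(αL) = 1.11836×10⁻⁵ m/K
ΔT = 4.70×10⁻³ / 1.11836×10⁻⁵ = 420.258 K, so T = 28.4 + 420.258 = 448.658 °C

T = 448.7 °C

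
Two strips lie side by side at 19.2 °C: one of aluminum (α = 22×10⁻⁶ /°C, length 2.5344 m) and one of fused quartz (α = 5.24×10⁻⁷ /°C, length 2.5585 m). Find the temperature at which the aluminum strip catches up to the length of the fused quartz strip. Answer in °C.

T = 462.1 °C

L₁(1 + α₁ΔT) = L₂(1 + α₂ΔT) ⇒ ΔT = (L₂ − L₁)/(α₁L₁ − α₂L₂)
L₂ − L₁ = 2.5585 − 2.5344 = 2.41×10⁻² m
α₁L₁ − α₂L₂ = 22×10⁻⁶×2.5344 − 5.24×10⁻⁷×2.5585 = 5.4416146×10⁻⁵ m/K
ΔT = 2.41×10⁻² / 5.4416146×10⁻⁵ = 442.883 K
T = 19.2 + 442.883 = 462.083 °C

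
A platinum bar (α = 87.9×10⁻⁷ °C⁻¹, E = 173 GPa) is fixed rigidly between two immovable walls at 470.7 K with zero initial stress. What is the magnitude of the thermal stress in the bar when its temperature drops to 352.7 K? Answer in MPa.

Fully constrained: the free strain ε = αΔT is blocked, so σ = Eε = EαΔT.
|ΔT| = 118.0 K
σ = 173×10⁹ × 87.9×10⁻⁷ × 118.0 = 1.79×10⁸ Pa

σ = 179 MPa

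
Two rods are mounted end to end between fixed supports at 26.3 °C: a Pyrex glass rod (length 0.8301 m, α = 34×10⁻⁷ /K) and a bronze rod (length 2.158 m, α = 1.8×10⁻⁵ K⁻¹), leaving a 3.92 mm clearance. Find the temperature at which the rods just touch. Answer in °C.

Gap closes when ΔL₁ + ΔL₂ = 3.92 mm = 3.92×10⁻³ m
(α₁L₁ + α₂L₂)ΔT = g
α₁L₁ + α₂L₂ = 34×10⁻⁷×0.8301 + 1.8×10⁻⁵×2.158 = 4.166634×10⁻⁵ m/K
ΔT = 3.92×10⁻³ / 4.166634×10⁻⁵ = 94.08 K
T = 26.3 + 94.08 = 120.38 °C

T = 120 °C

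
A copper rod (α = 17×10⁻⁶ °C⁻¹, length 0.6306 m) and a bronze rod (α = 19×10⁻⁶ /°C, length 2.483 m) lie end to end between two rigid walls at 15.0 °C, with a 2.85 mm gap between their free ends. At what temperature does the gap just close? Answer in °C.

T = 64.2 °C

α₁L₁ = 1.07202×10⁻⁵ m/K, α₂L₂ = 4.7177×10⁻⁵ m/K → total 5.78972×10⁻⁵ m/K
ΔT = g/(α₁L₁+α₂L₂) = 2.85×10⁻³ / 5.78972×10⁻⁵ = 49.225 K
T = 15.0 + 49.225 = 64.225 °C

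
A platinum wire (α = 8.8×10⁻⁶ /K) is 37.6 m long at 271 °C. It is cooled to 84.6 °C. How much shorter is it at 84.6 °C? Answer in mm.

|ΔT| = |84.6 − 271| = 186.4 K
ΔL = αL₀ΔT = (8.8×10⁻⁶)(37.6)(186.4) = 6.17×10⁻² m

ΔL = 61.7 mm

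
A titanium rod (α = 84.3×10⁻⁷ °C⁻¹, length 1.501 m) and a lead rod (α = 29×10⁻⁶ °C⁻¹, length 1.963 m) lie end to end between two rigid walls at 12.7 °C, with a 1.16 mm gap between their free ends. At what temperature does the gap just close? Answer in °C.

T = 29.4 °C

α₁L₁ = 1.265343×10⁻⁵ m/K, α₂L₂ = 5.6927×10⁻⁵ m/K → total 6.958043×10⁻⁵ m/K
ΔT = g/(α₁L₁+α₂L₂) = 1.16×10⁻³ / 6.958043×10⁻⁵ = 16.671 K
T = 12.7 + 16.671 = 29.371 °C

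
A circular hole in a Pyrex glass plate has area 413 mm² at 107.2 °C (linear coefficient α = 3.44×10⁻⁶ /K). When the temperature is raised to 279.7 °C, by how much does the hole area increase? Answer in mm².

Area coefficient ≈ 2α; |ΔT| = 172.5 K
ΔA = 2αA₀ΔT = 2(3.44×10⁻⁶)(413)(172.5) = 0.490 mm²

ΔA = 0.490 mm²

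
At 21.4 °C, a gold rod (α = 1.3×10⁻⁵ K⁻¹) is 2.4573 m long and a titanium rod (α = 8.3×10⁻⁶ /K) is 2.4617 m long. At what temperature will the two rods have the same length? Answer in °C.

T = 403.6 °C

L₁(1 + α₁ΔT) = L₂(1 + α₂ΔT) ⇒ ΔT = (L₂ − L₁)/(α₁L₁ − α₂L₂)
L₂ − L₁ = 2.4617 − 2.4573 = 4.40×10⁻³ m
α₁L₁ − α₂L₂ = 1.3×10⁻⁵×2.4573 − 8.3×10⁻⁶×2.4617 = 1.151279×10⁻⁵ m/K
ΔT = 4.40×10⁻³ / 1.151279×10⁻⁵ = 382.184 K
T = 21.4 + 382.184 = 403.584 °C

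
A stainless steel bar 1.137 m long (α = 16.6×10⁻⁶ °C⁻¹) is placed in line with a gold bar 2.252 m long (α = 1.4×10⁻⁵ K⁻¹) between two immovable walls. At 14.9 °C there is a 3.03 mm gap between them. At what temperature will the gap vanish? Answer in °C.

T = 75.0 °C

α₁L₁ = 1.88742×10⁻⁵ m/K, α₂L₂ = 3.1528×10⁻⁵ m/K → total 5.04022×10⁻⁵ m/K
ΔT = g/(α₁L₁+α₂L₂) = 3.03×10⁻³ / 5.04022×10⁻⁵ = 60.116 K
T = 14.9 + 60.116 = 75.016 °C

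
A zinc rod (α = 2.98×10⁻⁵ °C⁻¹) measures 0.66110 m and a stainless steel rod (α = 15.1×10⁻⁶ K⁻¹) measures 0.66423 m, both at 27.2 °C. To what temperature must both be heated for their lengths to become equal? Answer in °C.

Equal length when α₁L₁ΔT − α₂L₂ΔT = L₂ − L₁ = 3.13×10⁻³ m
α₁L₁ = 1.970078×10⁻⁵, α₂L₂ = 1.0029873×10⁻⁵ → Δ(αL) = 9.670907×10⁻⁶ m/K
ΔT = 3.13×10⁻³ / 9.670907×10⁻⁶ = 323.651 K, so T = 27.2 + 323.651 = 350.851 °C

T = 350.9 °C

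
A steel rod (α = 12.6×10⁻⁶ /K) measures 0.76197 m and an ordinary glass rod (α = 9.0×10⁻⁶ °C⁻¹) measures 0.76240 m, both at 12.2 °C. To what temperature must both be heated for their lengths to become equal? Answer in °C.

L₁(1 + α₁ΔT) = L₂(1 + α₂ΔT) ⇒ ΔT = (L₂ − L₁)/(α₁L₁ − α₂L₂)
L₂ − L₁ = 0.76240 − 0.76197 = 4.30×10⁻⁴ m
α₁L₁ − α₂L₂ = 12.6×10⁻⁶×0.76197 − 9.0×10⁻⁶×0.76240 = 2.739222×10⁻⁶ m/K
ΔT = 4.30×10⁻⁴ / 2.739222×10⁻⁶ = 156.979 K
T = 12.2 + 156.979 = 169.179 °C

T = 169.2 °C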